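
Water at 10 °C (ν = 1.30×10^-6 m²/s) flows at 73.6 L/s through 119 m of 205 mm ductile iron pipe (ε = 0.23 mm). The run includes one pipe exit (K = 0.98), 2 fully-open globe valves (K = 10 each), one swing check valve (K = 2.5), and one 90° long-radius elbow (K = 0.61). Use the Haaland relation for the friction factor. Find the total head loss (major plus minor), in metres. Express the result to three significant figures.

V = 4Q/(πD²) = 2.230 m/s; V²/2g = 0.2534 m
Re = 3.52×10^5, ε/D = 0.00112 → f = 0.02091 (Haaland)
Major: h_f = f(L/D)·V²/2g = 0.02091·580.5·0.2534 = 3.077 m
Minor: ΣK = 24.1; h_m = ΣK·V²/2g = 6.105 m
Total H_L = 3.077 + 6.105 = 9.182 m

H_L ≈ 9.18 m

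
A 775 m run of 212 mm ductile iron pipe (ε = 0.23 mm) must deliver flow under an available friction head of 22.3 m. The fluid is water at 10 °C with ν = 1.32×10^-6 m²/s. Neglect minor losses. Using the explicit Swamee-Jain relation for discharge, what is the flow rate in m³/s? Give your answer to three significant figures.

Swamee-Jain (Type II): Q = -0.965·√(gD⁵h_f/L)·ln[ε/(3.7D) + √(3.17ν²L/(gD³h_f))]
√(gD⁵h_f/L) = √(9.81·0.212⁵·22.3/775) = 0.01099
ε/(3.7D) = 2.93×10^-4; √(3.17ν²L/(gD³h_f)) = 4.53×10^-5
Q = -0.965·0.01099·ln(3.385×10^-4) = 0.08478 m³/s
Check: V = 2.40 m/s, Re = 3.86×10^5, f = 0.02089, h_f = 22.5 m ≈ 22.3 m ✓

Q ≈ 0.0848 m³/s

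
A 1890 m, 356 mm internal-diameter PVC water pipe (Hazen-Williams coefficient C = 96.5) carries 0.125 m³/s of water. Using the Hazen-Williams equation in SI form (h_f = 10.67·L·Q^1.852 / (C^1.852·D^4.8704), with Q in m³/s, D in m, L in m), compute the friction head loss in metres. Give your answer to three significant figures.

h_f = 10.67·1890·0.125^1.852 / (96.5^1.852·0.356^4.8704) = 13.85 m

h_f ≈ 13.8 m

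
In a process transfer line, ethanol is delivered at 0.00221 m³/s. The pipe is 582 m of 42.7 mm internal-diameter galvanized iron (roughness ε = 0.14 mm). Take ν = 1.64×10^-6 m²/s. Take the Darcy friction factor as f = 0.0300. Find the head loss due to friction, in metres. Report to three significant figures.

h_f ≈ 49.6 m

V = 4Q/(πD²) = 4·0.00221/(π·0.0427²) = 1.543 m/s
h_f = f(L/D)V²/(2g) = 0.03000·(582/0.0427)·1.543²/(2·9.81) = 49.64 m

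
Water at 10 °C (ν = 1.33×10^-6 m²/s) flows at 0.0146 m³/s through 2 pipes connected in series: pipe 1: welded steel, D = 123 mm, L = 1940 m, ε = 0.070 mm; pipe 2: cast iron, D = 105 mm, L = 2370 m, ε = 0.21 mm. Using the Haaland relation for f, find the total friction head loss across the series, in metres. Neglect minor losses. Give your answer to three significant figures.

H ≈ 105 m

Pipe 1: V = 1.229 m/s, Re = 1.14×10^5, ε/D = 5.69×10^-4, f = 0.02005, h_1 = f(L/D)V²/2g = 24.33 m
Pipe 2: V = 1.686 m/s, Re = 1.33×10^5, ε/D = 0.00200, f = 0.02462, h_2 = f(L/D)V²/2g = 80.53 m
Series → Q common, losses add: H = Σh = 104.9 m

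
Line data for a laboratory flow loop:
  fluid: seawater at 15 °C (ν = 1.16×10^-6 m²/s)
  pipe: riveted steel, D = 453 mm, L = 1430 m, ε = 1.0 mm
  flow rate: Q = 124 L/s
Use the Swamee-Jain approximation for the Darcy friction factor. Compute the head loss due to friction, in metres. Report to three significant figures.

h_f ≈ 2.36 m

V = 4Q/(πD²) = 4·0.124/(π·0.453²) = 0.7694 m/s
Re = VD/ν = 0.7694·0.453/1.16×10^-6 = 3.00×10^5 → turbulent
ε/D = 1.0/453 = 0.00221
Swamee-Jain: f = 0.02476
h_f = f(L/D)V²/(2g) = 0.02476·(1430/0.453)·0.7694²/(2·9.81) = 2.358 m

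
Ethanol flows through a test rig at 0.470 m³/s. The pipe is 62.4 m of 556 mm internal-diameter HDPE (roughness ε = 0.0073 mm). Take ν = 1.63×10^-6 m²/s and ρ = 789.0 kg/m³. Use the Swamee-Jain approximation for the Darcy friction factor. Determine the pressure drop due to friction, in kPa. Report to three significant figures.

V = 4Q/(πD²) = 4·0.470/(π·0.556²) = 1.936 m/s
Re = VD/ν = 1.936·0.556/1.63×10^-6 = 6.60×10^5 → turbulent
ε/D = 0.0073/556 = 1.31×10^-5
Swamee-Jain: f = 0.01271
h_f = f(L/D)V²/(2g) = 0.01271·(62.4/0.556)·1.936²/(2·9.81) = 0.2725 m
Δp = ρg·h_f = 789.0·9.81·0.2725 = 2.109 kPa

Δp ≈ 2.11 kPa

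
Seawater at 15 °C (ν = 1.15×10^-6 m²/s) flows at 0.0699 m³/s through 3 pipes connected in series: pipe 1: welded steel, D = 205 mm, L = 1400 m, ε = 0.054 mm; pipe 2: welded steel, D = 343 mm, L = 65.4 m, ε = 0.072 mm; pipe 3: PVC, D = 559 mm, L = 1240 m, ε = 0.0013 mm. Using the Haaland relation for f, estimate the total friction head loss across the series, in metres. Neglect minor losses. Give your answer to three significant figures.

H ≈ 25.5 m

Pipe 1: V = 2.118 m/s, Re = 3.78×10^5, ε/D = 2.63×10^-4, f = 0.01620, h_1 = f(L/D)V²/2g = 25.29 m
Pipe 2: V = 0.7565 m/s, Re = 2.26×10^5, ε/D = 2.10×10^-4, f = 0.01668, h_2 = f(L/D)V²/2g = 0.09276 m
Pipe 3: V = 0.2848 m/s, Re = 1.38×10^5, ε/D = 2.33×10^-6, f = 0.01668, h_3 = f(L/D)V²/2g = 0.1530 m
Series → Q common, losses add: H = Σh = 25.54 m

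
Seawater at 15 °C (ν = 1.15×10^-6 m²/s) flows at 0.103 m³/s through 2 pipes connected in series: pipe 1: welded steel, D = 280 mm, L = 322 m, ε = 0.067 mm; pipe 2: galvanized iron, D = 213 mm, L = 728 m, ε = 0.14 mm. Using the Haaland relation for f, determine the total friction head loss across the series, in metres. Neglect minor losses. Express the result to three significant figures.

H ≈ 29.5 m

Pipe 1: V = 1.673 m/s, Re = 4.07×10^5, ε/D = 2.39×10^-4, f = 0.01590, h_1 = f(L/D)V²/2g = 2.608 m
Pipe 2: V = 2.891 m/s, Re = 5.35×10^5, ε/D = 6.57×10^-4, f = 0.01847, h_2 = f(L/D)V²/2g = 26.88 m
Series → Q common, losses add: H = Σh = 29.49 m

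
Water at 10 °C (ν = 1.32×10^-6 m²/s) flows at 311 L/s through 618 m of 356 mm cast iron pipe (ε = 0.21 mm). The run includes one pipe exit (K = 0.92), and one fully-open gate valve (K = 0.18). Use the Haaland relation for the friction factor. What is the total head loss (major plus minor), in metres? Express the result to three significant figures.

V = 4Q/(πD²) = 3.124 m/s; V²/2g = 0.4976 m
Re = 8.43×10^5, ε/D = 5.90×10^-4 → f = 0.01783 (Haaland)
Major: h_f = f(L/D)·V²/2g = 0.01783·1736·0.4976 = 15.40 m
Minor: ΣK = 1.10; h_m = ΣK·V²/2g = 0.5473 m
Total H_L = 15.40 + 0.5473 = 15.95 m

H_L ≈ 15.9 m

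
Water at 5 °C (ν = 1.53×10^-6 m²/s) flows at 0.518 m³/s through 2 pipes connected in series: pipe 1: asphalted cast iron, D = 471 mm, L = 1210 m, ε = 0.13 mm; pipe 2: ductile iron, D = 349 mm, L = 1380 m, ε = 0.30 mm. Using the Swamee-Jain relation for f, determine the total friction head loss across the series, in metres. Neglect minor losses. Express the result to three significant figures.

Pipe 1: V = 2.973 m/s, Re = 9.15×10^5, ε/D = 2.76×10^-4, f = 0.01560, h_1 = f(L/D)V²/2g = 18.06 m
Pipe 2: V = 5.415 m/s, Re = 1.24×10^6, ε/D = 8.60×10^-4, f = 0.01929, h_2 = f(L/D)V²/2g = 114.0 m
Series → Q common, losses add: H = Σh = 132.1 m

H ≈ 132 m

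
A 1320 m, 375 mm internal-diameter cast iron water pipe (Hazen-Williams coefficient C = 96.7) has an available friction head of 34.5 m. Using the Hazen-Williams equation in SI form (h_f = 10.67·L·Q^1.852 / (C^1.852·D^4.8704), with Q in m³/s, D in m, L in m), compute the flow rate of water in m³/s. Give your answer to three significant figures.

Rearranging: Q = [h_f·C^1.852·D^4.8704 / (10.67·L)]^(1/1.852)
Q = [34.5·96.7^1.852·0.375^4.8704 / (10.67·1320)]^0.540 = 0.2854 m³/s

Q ≈ 0.285 m³/s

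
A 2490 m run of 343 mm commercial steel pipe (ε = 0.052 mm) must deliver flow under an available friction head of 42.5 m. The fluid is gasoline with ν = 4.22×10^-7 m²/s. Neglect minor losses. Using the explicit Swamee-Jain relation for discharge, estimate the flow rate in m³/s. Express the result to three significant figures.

Q ≈ 0.269 m³/s

Swamee-Jain (Type II): Q = -0.965·√(gD⁵h_f/L)·ln[ε/(3.7D) + √(3.17ν²L/(gD³h_f))]
√(gD⁵h_f/L) = √(9.81·0.343⁵·42.5/2490) = 0.02819
ε/(3.7D) = 4.10×10^-5; √(3.17ν²L/(gD³h_f)) = 9.14×10^-6
Q = -0.965·0.02819·ln(5.011×10^-5) = 0.2694 m³/s
Check: V = 2.92 m/s, Re = 2.37×10^6, f = 0.01359, h_f = 42.8 m ≈ 42.5 m ✓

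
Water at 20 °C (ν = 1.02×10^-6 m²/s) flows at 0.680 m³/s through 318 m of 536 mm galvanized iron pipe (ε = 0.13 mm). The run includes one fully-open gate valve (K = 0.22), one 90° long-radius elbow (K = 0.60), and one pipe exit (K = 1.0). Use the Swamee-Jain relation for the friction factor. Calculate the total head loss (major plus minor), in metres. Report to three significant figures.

H_L ≈ 4.94 m

V = 4Q/(πD²) = 3.014 m/s; V²/2g = 0.4629 m
Re = 1.58×10^6, ε/D = 2.43×10^-4 → f = 0.01492 (Swamee-Jain)
Major: h_f = f(L/D)·V²/2g = 0.01492·593.3·0.4629 = 4.098 m
Minor: ΣK = 1.82; h_m = ΣK·V²/2g = 0.8425 m
Total H_L = 4.098 + 0.8425 = 4.940 m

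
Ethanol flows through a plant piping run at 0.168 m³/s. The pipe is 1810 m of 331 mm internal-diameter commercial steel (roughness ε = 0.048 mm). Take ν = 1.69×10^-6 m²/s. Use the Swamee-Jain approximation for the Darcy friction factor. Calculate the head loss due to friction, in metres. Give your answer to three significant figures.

V = 4Q/(πD²) = 4·0.168/(π·0.331²) = 1.952 m/s
Re = VD/ν = 1.952·0.331/1.69×10^-6 = 3.82×10^5 → turbulent
ε/D = 0.048/331 = 1.45×10^-4
Swamee-Jain: f = 0.01540
h_f = f(L/D)V²/(2g) = 0.01540·(1810/0.331)·1.952²/(2·9.81) = 16.36 m

h_f ≈ 16.4 m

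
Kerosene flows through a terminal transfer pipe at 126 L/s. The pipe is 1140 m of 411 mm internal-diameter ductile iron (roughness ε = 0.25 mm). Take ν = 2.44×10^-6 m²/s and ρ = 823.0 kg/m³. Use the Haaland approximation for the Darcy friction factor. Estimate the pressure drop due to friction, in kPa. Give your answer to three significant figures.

V = 4Q/(πD²) = 4·0.126/(π·0.411²) = 0.9497 m/s
Re = VD/ν = 0.9497·0.411/2.44×10^-6 = 1.60×10^5 → turbulent
ε/D = 0.25/411 = 6.08×10^-4
Haaland: f = 0.01954
h_f = f(L/D)V²/(2g) = 0.01954·(1140/0.411)·0.9497²/(2·9.81) = 2.492 m
Δp = ρg·h_f = 823.0·9.81·2.492 = 20.12 kPa

Δp ≈ 20.1 kPa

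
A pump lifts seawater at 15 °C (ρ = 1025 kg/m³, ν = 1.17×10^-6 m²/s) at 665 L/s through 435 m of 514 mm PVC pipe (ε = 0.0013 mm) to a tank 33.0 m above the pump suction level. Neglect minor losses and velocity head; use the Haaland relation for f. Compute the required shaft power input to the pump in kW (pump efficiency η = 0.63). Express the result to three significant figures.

P_shaft ≈ 402 kW

V = 4Q/(πD²) = 3.205 m/s; Re = 1.41×10^6; ε/D = 2.53×10^-6; f = 0.01100
h_f = f(L/D)V²/2g = 4.873 m
Total head H = z + h_f = 33.0 + 4.873 = 37.87 m
P_hyd = ρgQH = 1025·9.81·0.665·37.87 = 253.2 kW
P_shaft = P_hyd/η = 253.2/0.63 = 402.0 kW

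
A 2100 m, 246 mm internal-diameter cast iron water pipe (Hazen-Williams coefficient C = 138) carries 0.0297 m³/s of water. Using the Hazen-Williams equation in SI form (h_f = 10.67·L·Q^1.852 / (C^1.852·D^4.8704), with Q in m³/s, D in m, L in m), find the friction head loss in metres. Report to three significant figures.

h_f ≈ 3.35 m

h_f = 10.67·2100·0.0297^1.852 / (138^1.852·0.246^4.8704) = 3.352 m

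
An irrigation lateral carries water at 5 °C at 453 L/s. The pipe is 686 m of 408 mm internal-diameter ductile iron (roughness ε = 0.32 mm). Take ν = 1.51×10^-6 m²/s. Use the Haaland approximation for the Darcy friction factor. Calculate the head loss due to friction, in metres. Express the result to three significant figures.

h_f ≈ 19.4 m

V = 4Q/(πD²) = 4·0.453/(π·0.408²) = 3.465 m/s
Re = VD/ν = 3.465·0.408/1.51×10^-6 = 9.36×10^5 → turbulent
ε/D = 0.32/408 = 7.84×10^-4
Haaland: f = 0.01890
h_f = f(L/D)V²/(2g) = 0.01890·(686/0.408)·3.465²/(2·9.81) = 19.44 m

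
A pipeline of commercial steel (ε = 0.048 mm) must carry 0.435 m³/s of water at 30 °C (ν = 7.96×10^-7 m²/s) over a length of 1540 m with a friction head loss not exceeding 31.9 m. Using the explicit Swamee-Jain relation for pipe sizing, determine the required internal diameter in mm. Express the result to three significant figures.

D ≈ 402 mm

Swamee-Jain (Type III): D = 0.66·[ε^1.25·(LQ²/(gh_f))^4.75 + ν·Q^9.4·(L/(gh_f))^5.2]^0.04
LQ²/(gh_f) = 0.9312; L/(gh_f) = 4.921
Term 1 = ε^1.25·(…)^4.75 = 2.85×10^-6; Term 2 = ν·Q^9.4·(…)^5.2 = 1.26×10^-6
D = 0.66·(2.85×10^-6 + 1.26×10^-6)^0.04 = 0.4019 m = 402 mm
Check: V = 3.43 m/s, Re = 1.73×10^6, f = 0.01330, h_f = 30.6 m ≈ 31.9 m ✓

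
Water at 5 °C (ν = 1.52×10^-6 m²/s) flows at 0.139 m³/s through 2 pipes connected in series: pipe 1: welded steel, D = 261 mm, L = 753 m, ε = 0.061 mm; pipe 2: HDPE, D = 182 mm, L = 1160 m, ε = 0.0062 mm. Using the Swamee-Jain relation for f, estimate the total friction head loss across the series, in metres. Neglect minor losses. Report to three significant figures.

Pipe 1: V = 2.598 m/s, Re = 4.46×10^5, ε/D = 2.34×10^-4, f = 0.01597, h_1 = f(L/D)V²/2g = 15.85 m
Pipe 2: V = 5.343 m/s, Re = 6.40×10^5, ε/D = 3.41×10^-5, f = 0.01313, h_2 = f(L/D)V²/2g = 121.8 m
Series → Q common, losses add: H = Σh = 137.6 m

H ≈ 138 m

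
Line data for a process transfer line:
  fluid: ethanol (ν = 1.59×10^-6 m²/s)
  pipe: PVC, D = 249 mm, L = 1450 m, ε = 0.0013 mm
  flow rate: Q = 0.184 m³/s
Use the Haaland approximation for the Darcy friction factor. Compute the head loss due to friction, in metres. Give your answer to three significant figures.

V = 4Q/(πD²) = 4·0.184/(π·0.249²) = 3.779 m/s
Re = VD/ν = 3.779·0.249/1.59×10^-6 = 5.92×10^5 → turbulent
ε/D = 0.0013/249 = 5.22×10^-6
Haaland: f = 0.01274
h_f = f(L/D)V²/(2g) = 0.01274·(1450/0.249)·3.779²/(2·9.81) = 54.00 m

h_f ≈ 54.0 m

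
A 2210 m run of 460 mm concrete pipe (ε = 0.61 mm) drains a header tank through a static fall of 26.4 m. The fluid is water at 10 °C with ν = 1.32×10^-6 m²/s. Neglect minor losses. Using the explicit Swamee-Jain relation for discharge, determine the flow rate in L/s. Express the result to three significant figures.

Swamee-Jain (Type II): Q = -0.965·√(gD⁵h_f/L)·ln[ε/(3.7D) + √(3.17ν²L/(gD³h_f))]
√(gD⁵h_f/L) = √(9.81·0.460⁵·26.4/2210) = 0.04913
ε/(3.7D) = 3.58×10^-4; √(3.17ν²L/(gD³h_f)) = 2.20×10^-5
Q = -0.965·0.04913·ln(3.804×10^-4) = 0.3733 m³/s
Check: V = 2.25 m/s, Re = 7.83×10^5, f = 0.02147, h_f = 26.5 m ≈ 26.4 m ✓

Q ≈ 373 L/s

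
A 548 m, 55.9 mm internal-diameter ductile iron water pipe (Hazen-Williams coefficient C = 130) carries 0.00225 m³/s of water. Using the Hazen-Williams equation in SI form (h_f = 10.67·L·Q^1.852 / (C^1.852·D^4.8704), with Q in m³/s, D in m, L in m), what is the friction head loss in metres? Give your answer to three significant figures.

h_f = 10.67·548·0.00225^1.852 / (130^1.852·0.0559^4.8704) = 11.19 m

h_f ≈ 11.2 m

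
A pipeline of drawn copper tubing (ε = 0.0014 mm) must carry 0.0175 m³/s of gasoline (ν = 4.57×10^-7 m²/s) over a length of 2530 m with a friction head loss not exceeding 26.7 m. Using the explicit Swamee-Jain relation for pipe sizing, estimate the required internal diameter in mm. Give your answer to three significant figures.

Swamee-Jain (Type III): D = 0.66·[ε^1.25·(LQ²/(gh_f))^4.75 + ν·Q^9.4·(L/(gh_f))^5.2]^0.04
LQ²/(gh_f) = 0.002958; L/(gh_f) = 9.659
Term 1 = ε^1.25·(…)^4.75 = 4.68×10^-20; Term 2 = ν·Q^9.4·(…)^5.2 = 1.85×10^-18
D = 0.66·(4.68×10^-20 + 1.85×10^-18)^0.04 = 0.1290 m = 129 mm
Check: V = 1.34 m/s, Re = 3.78×10^5, f = 0.01392, h_f = 24.9 m ≈ 26.7 m ✓

D ≈ 129 mm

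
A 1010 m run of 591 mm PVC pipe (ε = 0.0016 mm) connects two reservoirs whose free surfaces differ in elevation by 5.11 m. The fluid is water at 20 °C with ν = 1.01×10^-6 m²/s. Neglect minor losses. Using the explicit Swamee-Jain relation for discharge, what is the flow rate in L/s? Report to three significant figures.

Swamee-Jain (Type II): Q = -0.965·√(gD⁵h_f/L)·ln[ε/(3.7D) + √(3.17ν²L/(gD³h_f))]
√(gD⁵h_f/L) = √(9.81·0.591⁵·5.11/1010) = 0.05982
ε/(3.7D) = 7.32×10^-7; √(3.17ν²L/(gD³h_f)) = 1.78×10^-5
Q = -0.965·0.05982·ln(1.850×10^-5) = 0.6291 m³/s
Check: V = 2.29 m/s, Re = 1.34×10^6, f = 0.01114, h_f = 5.10 m ≈ 5.11 m ✓

Q ≈ 629 L/s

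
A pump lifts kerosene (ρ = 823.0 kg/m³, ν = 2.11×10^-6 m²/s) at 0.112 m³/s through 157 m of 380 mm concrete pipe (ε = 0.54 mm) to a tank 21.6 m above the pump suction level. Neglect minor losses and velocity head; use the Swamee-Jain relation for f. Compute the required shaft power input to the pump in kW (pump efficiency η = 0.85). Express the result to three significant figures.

V = 4Q/(πD²) = 0.9876 m/s; Re = 1.78×10^5; ε/D = 0.00142; f = 0.02285
h_f = f(L/D)V²/2g = 0.4692 m
Total head H = z + h_f = 21.6 + 0.4692 = 22.07 m
P_hyd = ρgQH = 823.0·9.81·0.112·22.07 = 19.96 kW
P_shaft = P_hyd/η = 19.96/0.85 = 23.48 kW

P_shaft ≈ 23.5 kW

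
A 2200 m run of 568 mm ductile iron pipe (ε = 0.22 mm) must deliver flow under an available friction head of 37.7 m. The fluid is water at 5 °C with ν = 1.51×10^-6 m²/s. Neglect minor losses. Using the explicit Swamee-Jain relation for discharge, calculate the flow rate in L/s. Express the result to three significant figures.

Q ≈ 869 L/s

Swamee-Jain (Type II): Q = -0.965·√(gD⁵h_f/L)·ln[ε/(3.7D) + √(3.17ν²L/(gD³h_f))]
√(gD⁵h_f/L) = √(9.81·0.568⁵·37.7/2200) = 0.09969
ε/(3.7D) = 1.05×10^-4; √(3.17ν²L/(gD³h_f)) = 1.53×10^-5
Q = -0.965·0.09969·ln(1.200×10^-4) = 0.8685 m³/s
Check: V = 3.43 m/s, Re = 1.29×10^6, f = 0.01635, h_f = 37.9 m ≈ 37.7 m ✓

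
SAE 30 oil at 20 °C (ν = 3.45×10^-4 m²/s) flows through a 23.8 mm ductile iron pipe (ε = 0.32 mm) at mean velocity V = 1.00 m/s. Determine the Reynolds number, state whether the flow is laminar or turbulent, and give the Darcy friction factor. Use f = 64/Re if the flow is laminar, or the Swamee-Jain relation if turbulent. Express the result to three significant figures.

Re ≈ 69.0; laminar; f = 64/Re ≈ 0.928

Re = VD/ν = 1.000·0.0238/3.45×10^-4 = 69.0
Re < 2300 → laminar → f = 64/Re = 0.9277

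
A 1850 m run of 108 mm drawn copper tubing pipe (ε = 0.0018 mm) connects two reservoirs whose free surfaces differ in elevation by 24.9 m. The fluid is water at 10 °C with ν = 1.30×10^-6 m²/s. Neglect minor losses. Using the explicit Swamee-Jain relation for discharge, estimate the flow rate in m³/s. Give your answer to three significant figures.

Q ≈ 0.0116 m³/s

Swamee-Jain (Type II): Q = -0.965·√(gD⁵h_f/L)·ln[ε/(3.7D) + √(3.17ν²L/(gD³h_f))]
√(gD⁵h_f/L) = √(9.81·0.108⁵·24.9/1850) = 0.001393
ε/(3.7D) = 4.50×10^-6; √(3.17ν²L/(gD³h_f)) = 1.79×10^-4
Q = -0.965·0.001393·ln(1.840×10^-4) = 0.01156 m³/s
Check: V = 1.26 m/s, Re = 1.05×10^5, f = 0.01779, h_f = 24.7 m ≈ 24.9 m ✓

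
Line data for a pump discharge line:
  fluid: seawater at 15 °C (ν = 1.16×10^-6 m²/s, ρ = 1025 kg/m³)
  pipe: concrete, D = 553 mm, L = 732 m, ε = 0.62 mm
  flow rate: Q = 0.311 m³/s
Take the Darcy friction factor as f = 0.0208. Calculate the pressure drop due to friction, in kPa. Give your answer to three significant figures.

Δp ≈ 23.7 kPa

V = 4Q/(πD²) = 4·0.311/(π·0.553²) = 1.295 m/s
h_f = f(L/D)V²/(2g) = 0.02080·(732/0.553)·1.295²/(2·9.81) = 2.353 m
Δp = ρg·h_f = 1025·9.81·2.353 = 23.66 kPa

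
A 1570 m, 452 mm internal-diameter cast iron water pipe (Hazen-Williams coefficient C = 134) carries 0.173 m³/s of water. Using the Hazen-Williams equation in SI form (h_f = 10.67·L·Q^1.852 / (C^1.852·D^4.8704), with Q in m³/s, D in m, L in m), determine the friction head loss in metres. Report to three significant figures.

h_f ≈ 3.57 m

h_f = 10.67·1570·0.173^1.852 / (134^1.852·0.452^4.8704) = 3.574 m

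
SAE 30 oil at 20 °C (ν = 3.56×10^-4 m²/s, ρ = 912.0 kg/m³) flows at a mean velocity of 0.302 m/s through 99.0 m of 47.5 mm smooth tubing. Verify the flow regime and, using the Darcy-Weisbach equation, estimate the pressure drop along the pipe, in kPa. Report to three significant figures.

Re = VD/ν = 0.302·0.04750/3.56×10^-4 = 40.3 → laminar (Re < 2300)
f = 64/Re = 1.588
h_f = f(L/D)V²/(2g) = 1.588·(99.0/0.04750)·0.302²/(2·9.81) = 15.39 m
Δp = ρg·h_f = 912.0·9.81·15.39 = 137.7 kPa

Δp ≈ 138 kPa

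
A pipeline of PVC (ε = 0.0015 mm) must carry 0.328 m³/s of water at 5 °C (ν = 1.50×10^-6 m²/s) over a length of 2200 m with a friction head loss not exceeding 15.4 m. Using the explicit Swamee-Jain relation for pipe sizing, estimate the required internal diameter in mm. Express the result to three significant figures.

Swamee-Jain (Type III): D = 0.66·[ε^1.25·(LQ²/(gh_f))^4.75 + ν·Q^9.4·(L/(gh_f))^5.2]^0.04
LQ²/(gh_f) = 1.567; L/(gh_f) = 14.56
Term 1 = ε^1.25·(…)^4.75 = 4.43×10^-7; Term 2 = ν·Q^9.4·(…)^5.2 = 4.72×10^-5
D = 0.66·(4.43×10^-7 + 4.72×10^-5)^0.04 = 0.4433 m = 443 mm
Check: V = 2.13 m/s, Re = 6.28×10^5, f = 0.01264, h_f = 14.4 m ≈ 15.4 m ✓

D ≈ 443 mm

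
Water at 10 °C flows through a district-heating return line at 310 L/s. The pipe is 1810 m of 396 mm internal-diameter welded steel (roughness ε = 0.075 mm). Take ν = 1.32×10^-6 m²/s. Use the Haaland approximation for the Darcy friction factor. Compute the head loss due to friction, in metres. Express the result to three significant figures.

V = 4Q/(πD²) = 4·0.310/(π·0.396²) = 2.517 m/s
Re = VD/ν = 2.517·0.396/1.32×10^-6 = 7.55×10^5 → turbulent
ε/D = 0.075/396 = 1.89×10^-4
Haaland: f = 0.01472
h_f = f(L/D)V²/(2g) = 0.01472·(1810/0.396)·2.517²/(2·9.81) = 21.73 m

h_f ≈ 21.7 m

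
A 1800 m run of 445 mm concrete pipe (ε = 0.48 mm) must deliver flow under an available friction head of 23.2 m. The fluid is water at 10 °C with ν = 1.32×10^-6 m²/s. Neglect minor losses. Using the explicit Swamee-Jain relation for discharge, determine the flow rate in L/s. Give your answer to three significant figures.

Q ≈ 366 L/s

Swamee-Jain (Type II): Q = -0.965·√(gD⁵h_f/L)·ln[ε/(3.7D) + √(3.17ν²L/(gD³h_f))]
√(gD⁵h_f/L) = √(9.81·0.445⁵·23.2/1800) = 0.04697
ε/(3.7D) = 2.92×10^-4; √(3.17ν²L/(gD³h_f)) = 2.23×10^-5
Q = -0.965·0.04697·ln(3.138×10^-4) = 0.3657 m³/s
Check: V = 2.35 m/s, Re = 7.93×10^5, f = 0.02046, h_f = 23.3 m ≈ 23.2 m ✓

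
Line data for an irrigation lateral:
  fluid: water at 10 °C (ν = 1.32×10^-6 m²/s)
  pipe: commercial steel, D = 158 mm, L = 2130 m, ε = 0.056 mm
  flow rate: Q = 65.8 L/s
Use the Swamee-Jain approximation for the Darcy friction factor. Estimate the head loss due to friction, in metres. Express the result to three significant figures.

V = 4Q/(πD²) = 4·0.0658/(π·0.158²) = 3.356 m/s
Re = VD/ν = 3.356·0.158/1.32×10^-6 = 4.02×10^5 → turbulent
ε/D = 0.056/158 = 3.54×10^-4
Swamee-Jain: f = 0.01704
h_f = f(L/D)V²/(2g) = 0.01704·(2130/0.158)·3.356²/(2·9.81) = 131.9 m

h_f ≈ 132 m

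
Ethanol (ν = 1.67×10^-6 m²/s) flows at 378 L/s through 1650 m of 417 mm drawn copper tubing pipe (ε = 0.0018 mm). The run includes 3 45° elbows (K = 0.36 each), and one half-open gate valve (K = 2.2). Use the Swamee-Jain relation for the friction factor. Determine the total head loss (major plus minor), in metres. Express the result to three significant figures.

H_L ≈ 20.5 m

V = 4Q/(πD²) = 2.768 m/s; V²/2g = 0.3904 m
Re = 6.91×10^5, ε/D = 4.32×10^-6 → f = 0.01245 (Swamee-Jain)
Major: h_f = f(L/D)·V²/2g = 0.01245·3957·0.3904 = 19.23 m
Minor: ΣK = 3.28; h_m = ΣK·V²/2g = 1.281 m
Total H_L = 19.23 + 1.281 = 20.52 m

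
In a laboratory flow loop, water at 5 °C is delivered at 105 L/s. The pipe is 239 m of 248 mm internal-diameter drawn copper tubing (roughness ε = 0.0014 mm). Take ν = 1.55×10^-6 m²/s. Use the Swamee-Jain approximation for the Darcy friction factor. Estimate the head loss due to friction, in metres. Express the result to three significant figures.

V = 4Q/(πD²) = 4·0.105/(π·0.248²) = 2.174 m/s
Re = VD/ν = 2.174·0.248/1.55×10^-6 = 3.48×10^5 → turbulent
ε/D = 0.0014/248 = 5.65×10^-6
Swamee-Jain: f = 0.01406
h_f = f(L/D)V²/(2g) = 0.01406·(239/0.248)·2.174²/(2·9.81) = 3.262 m

h_f ≈ 3.26 m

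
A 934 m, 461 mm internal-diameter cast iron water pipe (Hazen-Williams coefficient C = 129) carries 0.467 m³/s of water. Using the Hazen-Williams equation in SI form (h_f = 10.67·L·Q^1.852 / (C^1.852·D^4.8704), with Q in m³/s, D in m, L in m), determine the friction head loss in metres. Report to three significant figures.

h_f = 10.67·934·0.467^1.852 / (129^1.852·0.461^4.8704) = 13.04 m

h_f ≈ 13.0 m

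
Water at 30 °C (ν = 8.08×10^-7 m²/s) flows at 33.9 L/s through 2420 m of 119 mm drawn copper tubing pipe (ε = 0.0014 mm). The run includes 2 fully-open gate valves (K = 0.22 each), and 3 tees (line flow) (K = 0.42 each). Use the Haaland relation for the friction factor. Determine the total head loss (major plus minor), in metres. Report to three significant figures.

H_L ≈ 130 m

V = 4Q/(πD²) = 3.048 m/s; V²/2g = 0.4735 m
Re = 4.49×10^5, ε/D = 1.18×10^-5 → f = 0.01344 (Haaland)
Major: h_f = f(L/D)·V²/2g = 0.01344·20336·0.4735 = 129.5 m
Minor: ΣK = 1.70; h_m = ΣK·V²/2g = 0.8050 m
Total H_L = 129.5 + 0.8050 = 130.3 m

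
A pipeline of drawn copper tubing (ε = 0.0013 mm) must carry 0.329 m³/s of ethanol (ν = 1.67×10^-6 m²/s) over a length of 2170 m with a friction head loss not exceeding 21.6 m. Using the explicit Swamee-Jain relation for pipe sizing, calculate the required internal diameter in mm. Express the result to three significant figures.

Swamee-Jain (Type III): D = 0.66·[ε^1.25·(LQ²/(gh_f))^4.75 + ν·Q^9.4·(L/(gh_f))^5.2]^0.04
LQ²/(gh_f) = 1.108; L/(gh_f) = 10.24
Term 1 = ε^1.25·(…)^4.75 = 7.16×10^-8; Term 2 = ν·Q^9.4·(…)^5.2 = 8.67×10^-6
D = 0.66·(7.16×10^-8 + 8.67×10^-6)^0.04 = 0.4142 m = 414 mm
Check: V = 2.44 m/s, Re = 6.06×10^5, f = 0.01271, h_f = 20.2 m ≈ 21.6 m ✓

D ≈ 414 mm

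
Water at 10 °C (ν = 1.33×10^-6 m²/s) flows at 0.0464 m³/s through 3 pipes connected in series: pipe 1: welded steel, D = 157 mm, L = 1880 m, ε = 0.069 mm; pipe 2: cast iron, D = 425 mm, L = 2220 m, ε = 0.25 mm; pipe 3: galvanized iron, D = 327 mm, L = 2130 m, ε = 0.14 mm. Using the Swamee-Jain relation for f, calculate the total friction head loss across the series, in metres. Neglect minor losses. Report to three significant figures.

H ≈ 65.8 m

Pipe 1: V = 2.397 m/s, Re = 2.83×10^5, ε/D = 4.39×10^-4, f = 0.01805, h_1 = f(L/D)V²/2g = 63.29 m
Pipe 2: V = 0.3271 m/s, Re = 1.05×10^5, ε/D = 5.88×10^-4, f = 0.02068, h_2 = f(L/D)V²/2g = 0.5890 m
Pipe 3: V = 0.5525 m/s, Re = 1.36×10^5, ε/D = 4.28×10^-4, f = 0.01933, h_3 = f(L/D)V²/2g = 1.959 m
Series → Q common, losses add: H = Σh = 65.84 m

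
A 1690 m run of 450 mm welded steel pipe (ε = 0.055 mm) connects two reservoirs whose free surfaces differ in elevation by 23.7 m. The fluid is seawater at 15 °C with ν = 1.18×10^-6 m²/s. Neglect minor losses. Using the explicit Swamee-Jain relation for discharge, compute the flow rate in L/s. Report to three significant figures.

Swamee-Jain (Type II): Q = -0.965·√(gD⁵h_f/L)·ln[ε/(3.7D) + √(3.17ν²L/(gD³h_f))]
√(gD⁵h_f/L) = √(9.81·0.450⁵·23.7/1690) = 0.05038
ε/(3.7D) = 3.30×10^-5; √(3.17ν²L/(gD³h_f)) = 1.88×10^-5
Q = -0.965·0.05038·ln(5.180×10^-5) = 0.4798 m³/s
Check: V = 3.02 m/s, Re = 1.15×10^6, f = 0.01368, h_f = 23.8 m ≈ 23.7 m ✓

Q ≈ 480 L/s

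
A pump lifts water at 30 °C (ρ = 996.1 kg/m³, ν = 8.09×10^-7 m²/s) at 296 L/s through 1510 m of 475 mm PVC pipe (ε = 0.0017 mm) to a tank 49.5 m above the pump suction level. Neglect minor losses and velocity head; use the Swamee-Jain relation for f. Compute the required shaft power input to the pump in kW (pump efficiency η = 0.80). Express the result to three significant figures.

V = 4Q/(πD²) = 1.670 m/s; Re = 9.81×10^5; ε/D = 3.58×10^-6; f = 0.01173
h_f = f(L/D)V²/2g = 5.305 m
Total head H = z + h_f = 49.5 + 5.305 = 54.80 m
P_hyd = ρgQH = 996.1·9.81·0.296·54.80 = 158.5 kW
P_shaft = P_hyd/η = 158.5/0.80 = 198.1 kW

P_shaft ≈ 198 kW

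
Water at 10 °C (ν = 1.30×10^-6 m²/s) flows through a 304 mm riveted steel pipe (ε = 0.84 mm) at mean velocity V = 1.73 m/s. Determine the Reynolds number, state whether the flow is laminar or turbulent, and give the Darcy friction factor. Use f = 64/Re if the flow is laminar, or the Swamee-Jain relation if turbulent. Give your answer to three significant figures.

Re ≈ 4.05×10^5; turbulent; f ≈ 0.0261

Re = VD/ν = 1.730·0.304/1.30×10^-6 = 4.05×10^5
Re > 4000 → turbulent; ε/D = 0.00276
Swamee-Jain: f = 0.02605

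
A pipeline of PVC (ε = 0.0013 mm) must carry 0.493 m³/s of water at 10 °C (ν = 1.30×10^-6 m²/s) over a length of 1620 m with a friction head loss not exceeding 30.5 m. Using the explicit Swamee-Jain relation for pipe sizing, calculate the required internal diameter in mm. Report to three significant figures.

Swamee-Jain (Type III): D = 0.66·[ε^1.25·(LQ²/(gh_f))^4.75 + ν·Q^9.4·(L/(gh_f))^5.2]^0.04
LQ²/(gh_f) = 1.316; L/(gh_f) = 5.414
Term 1 = ε^1.25·(…)^4.75 = 1.62×10^-7; Term 2 = ν·Q^9.4·(…)^5.2 = 1.10×10^-5
D = 0.66·(1.62×10^-7 + 1.10×10^-5)^0.04 = 0.4183 m = 418 mm
Check: V = 3.59 m/s, Re = 1.15×10^6, f = 0.01142, h_f = 29.0 m ≈ 30.5 m ✓

D ≈ 418 mm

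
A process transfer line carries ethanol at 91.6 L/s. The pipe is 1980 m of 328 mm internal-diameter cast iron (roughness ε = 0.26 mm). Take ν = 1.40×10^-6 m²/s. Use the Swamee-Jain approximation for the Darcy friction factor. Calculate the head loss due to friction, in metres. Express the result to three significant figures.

V = 4Q/(πD²) = 4·0.0916/(π·0.328²) = 1.084 m/s
Re = VD/ν = 1.084·0.328/1.40×10^-6 = 2.54×10^5 → turbulent
ε/D = 0.26/328 = 7.93×10^-4
Swamee-Jain: f = 0.02002
h_f = f(L/D)V²/(2g) = 0.02002·(1980/0.328)·1.084²/(2·9.81) = 7.240 m

h_f ≈ 7.24 m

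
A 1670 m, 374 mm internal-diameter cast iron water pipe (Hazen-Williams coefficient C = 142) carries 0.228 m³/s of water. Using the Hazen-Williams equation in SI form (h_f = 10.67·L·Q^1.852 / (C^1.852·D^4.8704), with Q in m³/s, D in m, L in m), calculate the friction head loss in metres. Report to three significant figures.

h_f = 10.67·1670·0.228^1.852 / (142^1.852·0.374^4.8704) = 14.32 m

h_f ≈ 14.3 m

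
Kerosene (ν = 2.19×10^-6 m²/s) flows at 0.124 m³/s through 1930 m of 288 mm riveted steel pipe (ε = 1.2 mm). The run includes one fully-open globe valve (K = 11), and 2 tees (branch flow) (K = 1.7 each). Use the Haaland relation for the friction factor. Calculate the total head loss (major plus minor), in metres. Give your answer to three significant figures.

V = 4Q/(πD²) = 1.903 m/s; V²/2g = 0.1847 m
Re = 2.50×10^5, ε/D = 0.00417 → f = 0.02920 (Haaland)
Major: h_f = f(L/D)·V²/2g = 0.02920·6701·0.1847 = 36.14 m
Minor: ΣK = 14.4; h_m = ΣK·V²/2g = 2.659 m
Total H_L = 36.14 + 2.659 = 38.80 m

H_L ≈ 38.8 m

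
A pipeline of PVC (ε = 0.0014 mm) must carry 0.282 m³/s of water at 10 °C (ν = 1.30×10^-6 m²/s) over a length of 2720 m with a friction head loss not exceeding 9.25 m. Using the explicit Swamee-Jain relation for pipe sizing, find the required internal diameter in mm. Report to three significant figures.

Swamee-Jain (Type III): D = 0.66·[ε^1.25·(LQ²/(gh_f))^4.75 + ν·Q^9.4·(L/(gh_f))^5.2]^0.04
LQ²/(gh_f) = 2.384; L/(gh_f) = 29.97
Term 1 = ε^1.25·(…)^4.75 = 2.98×10^-6; Term 2 = ν·Q^9.4·(…)^5.2 = 4.22×10^-4
D = 0.66·(2.98×10^-6 + 4.22×10^-4)^0.04 = 0.4838 m = 484 mm
Check: V = 1.53 m/s, Re = 5.71×10^5, f = 0.01284, h_f = 8.65 m ≈ 9.25 m ✓

D ≈ 484 mm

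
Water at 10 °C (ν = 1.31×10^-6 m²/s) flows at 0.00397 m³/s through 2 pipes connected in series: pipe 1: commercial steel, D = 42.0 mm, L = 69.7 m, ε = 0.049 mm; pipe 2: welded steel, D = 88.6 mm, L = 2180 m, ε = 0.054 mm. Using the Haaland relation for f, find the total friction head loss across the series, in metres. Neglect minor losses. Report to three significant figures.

Pipe 1: V = 2.866 m/s, Re = 9.19×10^4, ε/D = 0.00117, f = 0.02269, h_1 = f(L/D)V²/2g = 15.76 m
Pipe 2: V = 0.6439 m/s, Re = 4.36×10^4, ε/D = 6.09×10^-4, f = 0.02311, h_2 = f(L/D)V²/2g = 12.02 m
Series → Q common, losses add: H = Σh = 27.78 m

H ≈ 27.8 m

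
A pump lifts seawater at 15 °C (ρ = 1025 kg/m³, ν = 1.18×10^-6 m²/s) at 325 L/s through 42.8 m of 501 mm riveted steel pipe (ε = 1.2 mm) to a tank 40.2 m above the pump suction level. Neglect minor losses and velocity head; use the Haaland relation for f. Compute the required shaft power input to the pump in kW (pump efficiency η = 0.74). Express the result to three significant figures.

V = 4Q/(πD²) = 1.649 m/s; Re = 7.00×10^5; ε/D = 0.00240; f = 0.02484
h_f = f(L/D)V²/2g = 0.2939 m
Total head H = z + h_f = 40.2 + 0.2939 = 40.49 m
P_hyd = ρgQH = 1025·9.81·0.325·40.49 = 132.3 kW
P_shaft = P_hyd/η = 132.3/0.74 = 178.8 kW

P_shaft ≈ 179 kW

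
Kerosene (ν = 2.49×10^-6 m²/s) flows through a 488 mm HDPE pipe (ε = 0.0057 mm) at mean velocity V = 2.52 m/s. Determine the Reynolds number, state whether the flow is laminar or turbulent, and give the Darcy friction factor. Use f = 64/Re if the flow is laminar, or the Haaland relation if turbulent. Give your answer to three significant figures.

Re = VD/ν = 2.520·0.488/2.49×10^-6 = 4.94×10^5
Re > 4000 → turbulent; ε/D = 1.17×10^-5
Haaland: f = 0.01322

Re ≈ 4.94×10^5; turbulent; f ≈ 0.0132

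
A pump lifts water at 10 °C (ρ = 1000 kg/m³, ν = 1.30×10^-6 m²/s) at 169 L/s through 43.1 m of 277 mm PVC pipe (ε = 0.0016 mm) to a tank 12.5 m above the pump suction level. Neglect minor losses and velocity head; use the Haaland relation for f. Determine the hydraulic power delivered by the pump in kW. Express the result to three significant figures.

V = 4Q/(πD²) = 2.804 m/s; Re = 5.98×10^5; ε/D = 5.78×10^-6; f = 0.01273
h_f = f(L/D)V²/2g = 0.7939 m
Total head H = z + h_f = 12.5 + 0.7939 = 13.29 m
P_hyd = ρgQH = 1000·9.81·0.169·13.29 = 22.04 kW

P_hyd ≈ 22.0 kW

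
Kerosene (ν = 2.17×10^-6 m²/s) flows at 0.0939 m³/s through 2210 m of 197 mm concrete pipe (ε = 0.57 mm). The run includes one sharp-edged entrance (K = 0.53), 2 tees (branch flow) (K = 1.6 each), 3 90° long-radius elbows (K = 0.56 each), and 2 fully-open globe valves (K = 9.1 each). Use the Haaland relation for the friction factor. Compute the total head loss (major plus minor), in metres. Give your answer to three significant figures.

V = 4Q/(πD²) = 3.081 m/s; V²/2g = 0.4837 m
Re = 2.80×10^5, ε/D = 0.00289 → f = 0.02640 (Haaland)
Major: h_f = f(L/D)·V²/2g = 0.02640·11218·0.4837 = 143.2 m
Minor: ΣK = 23.6; h_m = ΣK·V²/2g = 11.42 m
Total H_L = 143.2 + 11.42 = 154.7 m

H_L ≈ 155 m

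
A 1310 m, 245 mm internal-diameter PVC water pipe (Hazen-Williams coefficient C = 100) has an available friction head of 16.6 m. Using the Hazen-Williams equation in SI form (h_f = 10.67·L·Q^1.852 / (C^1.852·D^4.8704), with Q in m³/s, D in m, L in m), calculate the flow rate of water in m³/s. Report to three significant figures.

Q ≈ 0.0652 m³/s

Rearranging: Q = [h_f·C^1.852·D^4.8704 / (10.67·L)]^(1/1.852)
Q = [16.6·100^1.852·0.245^4.8704 / (10.67·1310)]^0.540 = 0.06517 m³/s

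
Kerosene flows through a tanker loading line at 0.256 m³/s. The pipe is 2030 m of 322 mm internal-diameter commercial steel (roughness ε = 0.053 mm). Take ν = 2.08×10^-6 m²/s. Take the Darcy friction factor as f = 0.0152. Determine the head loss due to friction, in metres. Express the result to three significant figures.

V = 4Q/(πD²) = 4·0.256/(π·0.322²) = 3.144 m/s
h_f = f(L/D)V²/(2g) = 0.01520·(2030/0.322)·3.144²/(2·9.81) = 48.27 m

h_f ≈ 48.3 m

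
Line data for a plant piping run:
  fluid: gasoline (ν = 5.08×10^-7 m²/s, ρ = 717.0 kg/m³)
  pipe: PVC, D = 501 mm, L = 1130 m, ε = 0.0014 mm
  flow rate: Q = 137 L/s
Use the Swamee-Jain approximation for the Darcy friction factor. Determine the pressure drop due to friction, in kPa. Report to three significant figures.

V = 4Q/(πD²) = 4·0.137/(π·0.501²) = 0.6950 m/s
Re = VD/ν = 0.6950·0.501/5.08×10^-7 = 6.85×10^5 → turbulent
ε/D = 0.0014/501 = 2.79×10^-6
Swamee-Jain: f = 0.01244
h_f = f(L/D)V²/(2g) = 0.01244·(1130/0.501)·0.6950²/(2·9.81) = 0.6905 m
Δp = ρg·h_f = 717.0·9.81·0.6905 = 4.857 kPa

Δp ≈ 4.86 kPa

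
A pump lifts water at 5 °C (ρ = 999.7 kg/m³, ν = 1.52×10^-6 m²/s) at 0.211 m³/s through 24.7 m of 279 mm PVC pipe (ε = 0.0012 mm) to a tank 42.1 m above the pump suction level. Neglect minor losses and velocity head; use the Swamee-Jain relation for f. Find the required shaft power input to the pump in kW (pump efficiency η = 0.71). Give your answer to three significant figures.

V = 4Q/(πD²) = 3.451 m/s; Re = 6.33×10^5; ε/D = 4.30×10^-6; f = 0.01263
h_f = f(L/D)V²/2g = 0.6791 m
Total head H = z + h_f = 42.1 + 0.6791 = 42.78 m
P_hyd = ρgQH = 999.7·9.81·0.211·42.78 = 88.52 kW
P_shaft = P_hyd/η = 88.52/0.71 = 124.7 kW

P_shaft ≈ 125 kW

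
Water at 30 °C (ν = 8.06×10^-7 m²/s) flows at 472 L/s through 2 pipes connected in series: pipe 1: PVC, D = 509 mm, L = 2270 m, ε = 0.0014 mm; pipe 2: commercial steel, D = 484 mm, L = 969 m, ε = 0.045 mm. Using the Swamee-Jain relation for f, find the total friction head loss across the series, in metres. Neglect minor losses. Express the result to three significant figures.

H ≈ 22.1 m

Pipe 1: V = 2.320 m/s, Re = 1.46×10^6, ε/D = 2.75×10^-6, f = 0.01098, h_1 = f(L/D)V²/2g = 13.43 m
Pipe 2: V = 2.565 m/s, Re = 1.54×10^6, ε/D = 9.30×10^-5, f = 0.01296, h_2 = f(L/D)V²/2g = 8.707 m
Series → Q common, losses add: H = Σh = 22.14 m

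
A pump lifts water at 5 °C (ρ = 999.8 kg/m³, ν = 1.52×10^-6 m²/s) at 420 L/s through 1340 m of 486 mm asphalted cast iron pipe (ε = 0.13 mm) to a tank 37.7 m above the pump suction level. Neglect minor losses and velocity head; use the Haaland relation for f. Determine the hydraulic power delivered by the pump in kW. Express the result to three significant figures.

V = 4Q/(πD²) = 2.264 m/s; Re = 7.24×10^5; ε/D = 2.67×10^-4; f = 0.01553
h_f = f(L/D)V²/2g = 11.19 m
Total head H = z + h_f = 37.7 + 11.19 = 48.89 m
P_hyd = ρgQH = 999.8·9.81·0.420·48.89 = 201.4 kW

P_hyd ≈ 201 kW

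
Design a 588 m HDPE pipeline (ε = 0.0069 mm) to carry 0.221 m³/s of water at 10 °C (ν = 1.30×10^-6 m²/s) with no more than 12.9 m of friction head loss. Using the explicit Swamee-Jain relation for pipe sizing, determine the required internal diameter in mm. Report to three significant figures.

Swamee-Jain (Type III): D = 0.66·[ε^1.25·(LQ²/(gh_f))^4.75 + ν·Q^9.4·(L/(gh_f))^5.2]^0.04
LQ²/(gh_f) = 0.2269; L/(gh_f) = 4.646
Term 1 = ε^1.25·(…)^4.75 = 3.08×10^-10; Term 2 = ν·Q^9.4·(…)^5.2 = 2.63×10^-9
D = 0.66·(3.08×10^-10 + 2.63×10^-9)^0.04 = 0.3008 m = 301 mm
Check: V = 3.11 m/s, Re = 7.20×10^5, f = 0.01272, h_f = 12.3 m ≈ 12.9 m ✓

D ≈ 301 mm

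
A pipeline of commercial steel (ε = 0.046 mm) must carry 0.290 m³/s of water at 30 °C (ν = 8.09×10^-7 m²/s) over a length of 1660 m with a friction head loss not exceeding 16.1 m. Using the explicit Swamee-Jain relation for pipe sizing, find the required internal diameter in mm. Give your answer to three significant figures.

Swamee-Jain (Type III): D = 0.66·[ε^1.25·(LQ²/(gh_f))^4.75 + ν·Q^9.4·(L/(gh_f))^5.2]^0.04
LQ²/(gh_f) = 0.8839; L/(gh_f) = 10.51
Term 1 = ε^1.25·(…)^4.75 = 2.11×10^-6; Term 2 = ν·Q^9.4·(…)^5.2 = 1.47×10^-6
D = 0.66·(2.11×10^-6 + 1.47×10^-6)^0.04 = 0.3997 m = 400 mm
Check: V = 2.31 m/s, Re = 1.14×10^6, f = 0.01359, h_f = 15.4 m ≈ 16.1 m ✓

D ≈ 400 mm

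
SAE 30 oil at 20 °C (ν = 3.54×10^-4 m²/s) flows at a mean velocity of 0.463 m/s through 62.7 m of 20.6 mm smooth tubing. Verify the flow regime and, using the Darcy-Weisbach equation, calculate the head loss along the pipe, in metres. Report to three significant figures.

Re = VD/ν = 0.463·0.02060/3.54×10^-4 = 26.9 → laminar (Re < 2300)
f = 64/Re = 2.375
h_f = f(L/D)V²/(2g) = 2.375·(62.7/0.02060)·0.463²/(2·9.81) = 78.99 m

h_f ≈ 79.0 m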